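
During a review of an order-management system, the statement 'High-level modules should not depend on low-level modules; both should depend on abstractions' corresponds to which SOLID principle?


This describes the Dependency Inversion Principle (DIP)

Dependency Inversion Principle (DIP)


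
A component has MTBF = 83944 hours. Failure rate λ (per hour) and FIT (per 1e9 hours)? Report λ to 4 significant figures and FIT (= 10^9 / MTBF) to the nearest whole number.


Formula: λ = 1 / MTBF; FIT = λ × 1e9 = 1e9 / MTBF
λ = 1 / 83944 ≈ 1.191e-05 failures/hour
FIT = 1e9 / 83944 ≈ 11913 failures per 1e9 hours (nearest whole number)

λ = 1.191e-05 /h, FIT = 11913


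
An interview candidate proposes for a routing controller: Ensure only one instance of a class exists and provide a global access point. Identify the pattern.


This matches the Singleton pattern

Singleton


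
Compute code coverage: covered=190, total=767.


Coverage = covered / total * 100
Coverage = 190 / 767 * 100
Coverage = 24.77%

24.77%


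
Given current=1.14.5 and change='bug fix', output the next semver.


Current: 1.14.5
Change category: 'bug fix' → patch bump
SemVer rule: patch bump → increment PATCH (MAJOR and MINOR unchanged)
New: 1.14.6

1.14.6


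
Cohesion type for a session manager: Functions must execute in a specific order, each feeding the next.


Reasoning: Output of one is input to next
Type: Sequential cohesion

Sequential cohesion


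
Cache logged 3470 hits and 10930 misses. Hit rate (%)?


Formula: hit rate = hits / (hits + misses) * 100
hit rate = 3470 / (3470 + 10930) * 100
hit rate = 3470 / 14400 * 100
hit rate = 24.1%

24.1%


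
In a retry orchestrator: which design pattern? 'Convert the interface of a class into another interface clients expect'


This matches the Adapter pattern

Adapter


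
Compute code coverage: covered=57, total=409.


Coverage = covered / total * 100
Coverage = 57 / 409 * 100
Coverage = 13.94%

13.94%


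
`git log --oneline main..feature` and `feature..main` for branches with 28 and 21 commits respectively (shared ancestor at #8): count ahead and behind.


Common ancestor: commit #8
feature commits after divergence: 28 - 8 = 20
main commits after divergence: 21 - 8 = 13
feature is 20 commits ahead of main
main is 13 commits ahead of feature

feature ahead: 20, main ahead: 13


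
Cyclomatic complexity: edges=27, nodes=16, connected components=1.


Formula: V(G) = E - N + 2P
V(G) = 27 - 16 + 2*1
V(G) = 11 + 2
V(G) = 13

13


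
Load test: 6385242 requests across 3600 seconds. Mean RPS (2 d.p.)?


Formula: throughput = requests / seconds
throughput = 6385242 / 3600
throughput = 1773.68 requests/second

1773.68 requests/second


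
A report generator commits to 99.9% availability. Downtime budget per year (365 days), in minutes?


Formula: allowed downtime = period * (100 - SLA) / 100
Period (year (365 days)) = 525600 minutes
Unavailability fraction = (100 - 99.9) / 100
Allowed downtime = 525600 * (100 - 99.9) / 100
Allowed downtime = 525.6 minutes

525.6 minutes


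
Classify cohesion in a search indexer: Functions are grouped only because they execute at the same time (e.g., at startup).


Reasoning: Related by timing only
Type: Temporal cohesion

Temporal cohesion


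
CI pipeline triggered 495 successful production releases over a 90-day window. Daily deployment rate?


Formula: deployments per day = releases / days
= 495 / 90
= 5.5 deploys/day
(equivalently, 38.5 deploys/week)

5.5 deploys/day


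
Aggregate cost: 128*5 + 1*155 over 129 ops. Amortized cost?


Formula: Amortized cost = Total cost / Operations
Total cost = (128 * 5) + (1 * 155)
Total cost = 640 + 155 = 795
Amortized = 795 / 129 = 6.1628

6.1628


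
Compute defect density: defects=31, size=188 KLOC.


Defect density = defects / KLOC
Defect density = 31 / 188
Defect density = 0.165 defects/KLOC

0.165 defects/KLOC


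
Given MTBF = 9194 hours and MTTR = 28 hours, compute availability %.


Availability = MTBF / (MTBF + MTTR)
Availability = 9194 / (9194 + 28)
Availability = 9194 / 9222
Availability = 99.6964%

99.6964%


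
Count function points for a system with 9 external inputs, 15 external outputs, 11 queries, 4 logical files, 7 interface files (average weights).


UFP = EI*4 + EO*5 + EQ*4 + ILF*10 + EIF*7
UFP = 9*4 + 15*5 + 11*4 + 4*10 + 7*7
UFP = 36 + 75 + 44 + 40 + 49
UFP = 244

244


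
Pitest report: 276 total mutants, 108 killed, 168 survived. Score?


Mutation score = killed / total * 100
Mutation score = 108 / 276 * 100
Mutation score = 39.13%

39.13%


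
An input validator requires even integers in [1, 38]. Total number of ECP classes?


Constraint: even integers in [1, 38]
Class 1: x < 1 — out-of-range invalid
Class 2: x in [1,38] but odd — wrong type invalid
Class 3: x in [1,38] and even — valid
Class 4: x > 38 — out-of-range invalid
Total equivalence classes: 4

4 equivalence classes


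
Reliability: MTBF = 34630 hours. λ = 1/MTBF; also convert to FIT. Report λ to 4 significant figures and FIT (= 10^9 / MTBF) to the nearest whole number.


Formula: λ = 1 / MTBF; FIT = λ × 1e9 = 1e9 / MTBF
λ = 1 / 34630 ≈ 2.888e-05 failures/hour
FIT = 1e9 / 34630 ≈ 28877 failures per 1e9 hours (nearest whole number)

λ = 2.888e-05 /h, FIT = 28877


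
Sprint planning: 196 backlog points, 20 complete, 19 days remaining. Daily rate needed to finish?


Formula: Required rate = Remaining points / Days left
Remaining = 196 - 20 = 176 points
Required rate = 176 / 19 = 9.26 points/day

9.26 points/day


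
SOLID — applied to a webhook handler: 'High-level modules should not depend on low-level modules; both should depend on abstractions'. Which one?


This describes the Dependency Inversion Principle (DIP)

Dependency Inversion Principle (DIP)


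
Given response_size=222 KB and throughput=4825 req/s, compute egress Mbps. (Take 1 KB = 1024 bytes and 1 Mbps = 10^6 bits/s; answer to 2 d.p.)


Formula: Mbps = payload_bytes * RPS * 8 / 1e6
Payload per request = 222 KB = 222 * 1024 = 227328 bytes
Total bytes/sec = 227328 * 4825 = 1096857600
Total bits/sec = 1096857600 * 8 = 8774860800
Mbps = 8774860800 / 1e6 = 8774.86

8774.86 Mbps


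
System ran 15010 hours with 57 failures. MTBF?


Formula: MTBF = Total operating time / Number of failures
MTBF = 15010 / 57
MTBF = 263.33 hours

263.33 hours


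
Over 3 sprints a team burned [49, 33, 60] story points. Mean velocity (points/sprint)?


Formula: Avg velocity = Total points / Number of sprints
Points: [49, 33, 60]
Sum = 49 + 33 + 60 = 142
Avg velocity = 142 / 3 = 47.33 points/sprint

47.33 points/sprint


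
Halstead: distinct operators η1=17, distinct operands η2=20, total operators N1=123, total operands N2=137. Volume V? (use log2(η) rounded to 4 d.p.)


Formula: V = N * log2(η), where N = N1 + N2 and η = η1 + η2
η = 17 + 20 = 37
N = 123 + 137 = 260
log2(37) ≈ 5.2095
V = 260 * 5.2095 = 1354.47

1354.47


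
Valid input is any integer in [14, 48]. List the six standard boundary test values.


Range: [14, 48]
Boundaries: just below min, min, min+1, max-1, max, just above max
Values: [13, 14, 15, 47, 48, 49]

[13, 14, 15, 47, 48, 49]


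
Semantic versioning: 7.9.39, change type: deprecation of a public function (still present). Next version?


Current: 7.9.39
Change category: 'deprecation of a public function (still present)' → minor bump
SemVer rule: minor bump → increment MINOR, reset PATCH to 0 (MAJOR unchanged)
New: 7.10.0

7.10.0


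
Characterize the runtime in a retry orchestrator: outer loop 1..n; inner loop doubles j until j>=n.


Reasoning: linear outer times logarithmic inner
Complexity: O(n log n)

O(n log n)


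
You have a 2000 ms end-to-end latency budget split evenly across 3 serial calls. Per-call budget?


Formula: per_stage = total_budget / stages
per_stage = 2000 / 3
per_stage = 666.67 ms

666.67 ms


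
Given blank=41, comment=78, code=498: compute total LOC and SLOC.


Total LOC = blank + comment + code
Total LOC = 41 + 78 + 498 = 617
SLOC (source only) = code = 498

Total LOC: 617, SLOC: 498


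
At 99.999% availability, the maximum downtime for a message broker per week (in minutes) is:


Formula: allowed downtime = period * (100 - SLA) / 100
Period (week) = 10080 minutes
Unavailability fraction = (100 - 99.999) / 100
Allowed downtime = 10080 * (100 - 99.999) / 100
Allowed downtime = 0.1008 minutes

0.1008 minutes


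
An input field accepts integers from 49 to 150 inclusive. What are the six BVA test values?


Range: [49, 150]
Boundaries: just below min, min, min+1, max-1, max, just above max
Values: [48, 49, 50, 149, 150, 151]

[48, 49, 50, 149, 150, 151]


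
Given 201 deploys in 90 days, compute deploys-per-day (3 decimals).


Formula: deployments per day = releases / days
= 201 / 90
= 2.233 deploys/day
(equivalently, 15.63 deploys/week)

2.233 deploys/day


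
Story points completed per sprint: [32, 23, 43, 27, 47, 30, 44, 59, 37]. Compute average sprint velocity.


Formula: Avg velocity = Total points / Number of sprints
Points: [32, 23, 43, 27, 47, 30, 44, 59, 37]
Sum = 32 + 23 + 43 + 27 + 47 + 30 + 44 + 59 + 37 = 342
Avg velocity = 342 / 9 = 38.0 points/sprint

38.0 points/sprint


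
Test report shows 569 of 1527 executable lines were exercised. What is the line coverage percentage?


Coverage = covered / total * 100
Coverage = 569 / 1527 * 100
Coverage = 37.26%

37.26%


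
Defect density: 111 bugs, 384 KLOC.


Defect density = defects / KLOC
Defect density = 111 / 384
Defect density = 0.289 defects/KLOC

0.289 defects/KLOC


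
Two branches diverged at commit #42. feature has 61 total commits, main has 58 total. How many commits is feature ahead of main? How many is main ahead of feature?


Common ancestor: commit #42
feature commits after divergence: 61 - 42 = 19
main commits after divergence: 58 - 42 = 16
feature is 19 commits ahead of main
main is 16 commits ahead of feature

feature ahead: 19, main ahead: 16


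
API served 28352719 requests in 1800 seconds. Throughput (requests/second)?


Formula: throughput = requests / seconds
throughput = 28352719 / 1800
throughput = 15751.51 requests/second

15751.51 requests/second


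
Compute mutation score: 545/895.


Mutation score = killed / total * 100
Mutation score = 545 / 895 * 100
Mutation score = 60.89%

60.89%


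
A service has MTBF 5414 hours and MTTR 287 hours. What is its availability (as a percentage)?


Availability = MTBF / (MTBF + MTTR)
Availability = 5414 / (5414 + 287)
Availability = 5414 / 5701
Availability = 94.9658%

94.9658%


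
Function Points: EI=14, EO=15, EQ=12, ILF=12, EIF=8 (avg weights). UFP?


UFP = EI*4 + EO*5 + EQ*4 + ILF*10 + EIF*7
UFP = 14*4 + 15*5 + 12*4 + 12*10 + 8*7
UFP = 56 + 75 + 48 + 120 + 56
UFP = 355

355


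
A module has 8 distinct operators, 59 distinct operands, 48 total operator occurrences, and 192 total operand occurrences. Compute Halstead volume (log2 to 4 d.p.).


Formula: V = N * log2(η), where N = N1 + N2 and η = η1 + η2
η = 8 + 59 = 67
N = 48 + 192 = 240
log2(67) ≈ 6.0661
V = 240 * 6.0661 = 1455.86

1455.86


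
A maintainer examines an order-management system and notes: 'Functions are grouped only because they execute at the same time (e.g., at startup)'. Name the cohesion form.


Reasoning: Related by timing only
Type: Temporal cohesion

Temporal cohesion


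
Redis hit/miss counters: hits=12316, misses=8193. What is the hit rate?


Formula: hit rate = hits / (hits + misses) * 100
hit rate = 12316 / (12316 + 8193) * 100
hit rate = 12316 / 20509 * 100
hit rate = 60.05%

60.05%


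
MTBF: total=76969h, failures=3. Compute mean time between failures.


Formula: MTBF = Total operating time / Number of failures
MTBF = 76969 / 3
MTBF = 25656.33 hours

25656.33 hours


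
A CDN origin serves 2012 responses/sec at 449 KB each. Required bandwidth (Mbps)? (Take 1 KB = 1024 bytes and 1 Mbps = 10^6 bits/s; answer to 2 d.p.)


Formula: Mbps = payload_bytes * RPS * 8 / 1e6
Payload per request = 449 KB = 449 * 1024 = 459776 bytes
Total bytes/sec = 459776 * 2012 = 925069312
Total bits/sec = 925069312 * 8 = 7400554496
Mbps = 7400554496 / 1e6 = 7400.55

7400.55 Mbps


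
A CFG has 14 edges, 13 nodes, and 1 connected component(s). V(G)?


Formula: V(G) = E - N + 2P
V(G) = 14 - 13 + 2*1
V(G) = 1 + 2
V(G) = 3

3


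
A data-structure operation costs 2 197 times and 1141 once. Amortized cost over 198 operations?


Formula: Amortized cost = Total cost / Operations
Total cost = (197 * 2) + (1 * 1141)
Total cost = 394 + 1141 = 1535
Amortized = 1535 / 198 = 7.7525

7.7525


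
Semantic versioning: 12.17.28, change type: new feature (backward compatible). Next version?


Current: 12.17.28
Change category: 'new feature (backward compatible)' → minor bump
SemVer rule: minor bump → increment MINOR, reset PATCH to 0 (MAJOR unchanged)
New: 12.18.0

12.18.0


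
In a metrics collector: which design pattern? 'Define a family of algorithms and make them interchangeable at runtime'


This matches the Strategy pattern

Strategy


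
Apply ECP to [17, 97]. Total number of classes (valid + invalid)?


Valid range: [17, 97]
Class 1: x < 17 — invalid
Class 2: 17 ≤ x ≤ 97 — valid
Class 3: x > 97 — invalid
Total equivalence classes: 3

3 equivalence classes


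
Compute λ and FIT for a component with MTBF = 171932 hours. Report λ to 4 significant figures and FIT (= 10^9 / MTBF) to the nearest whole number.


Formula: λ = 1 / MTBF; FIT = λ × 1e9 = 1e9 / MTBF
λ = 1 / 171932 ≈ 5.816e-06 failures/hour
FIT = 1e9 / 171932 ≈ 5816 failures per 1e9 hours (nearest whole number)

λ = 5.816e-06 /h, FIT = 5816


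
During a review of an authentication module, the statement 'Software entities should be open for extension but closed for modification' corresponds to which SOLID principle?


This describes the Open/Closed Principle (OCP)

Open/Closed Principle (OCP)


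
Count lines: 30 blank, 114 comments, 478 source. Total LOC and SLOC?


Total LOC = blank + comment + code
Total LOC = 30 + 114 + 478 = 622
SLOC (source only) = code = 478

Total LOC: 622, SLOC: 478


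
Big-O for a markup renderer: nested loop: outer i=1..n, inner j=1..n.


Reasoning: n iterations times n iterations
Complexity: O(n^2)

O(n^2)


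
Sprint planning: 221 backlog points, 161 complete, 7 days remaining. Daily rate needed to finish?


Formula: Required rate = Remaining points / Days left
Remaining = 221 - 161 = 60 points
Required rate = 60 / 7 = 8.57 points/day

8.57 points/day


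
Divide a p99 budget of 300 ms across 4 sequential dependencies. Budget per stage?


Formula: per_stage = total_budget / stages
per_stage = 300 / 4
per_stage = 75.0 ms

75.0 ms


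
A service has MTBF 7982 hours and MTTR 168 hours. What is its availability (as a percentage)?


Availability = MTBF / (MTBF + MTTR)
Availability = 7982 / (7982 + 168)
Availability = 7982 / 8150
Availability = 97.9387%

97.9387%


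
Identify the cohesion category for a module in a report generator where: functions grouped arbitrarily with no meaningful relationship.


Reasoning: Worst: random grouping
Type: Coincidental cohesion

Coincidental cohesion


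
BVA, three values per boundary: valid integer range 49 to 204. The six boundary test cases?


Range: [49, 204]
Boundaries: just below min, min, min+1, max-1, max, just above max
Values: [48, 49, 50, 203, 204, 205]

[48, 49, 50, 203, 204, 205]


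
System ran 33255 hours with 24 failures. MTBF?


Formula: MTBF = Total operating time / Number of failures
MTBF = 33255 / 24
MTBF = 1385.63 hours

1385.63 hours


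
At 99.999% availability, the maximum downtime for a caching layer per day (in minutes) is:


Formula: allowed downtime = period * (100 - SLA) / 100
Period (day) = 1440 minutes
Unavailability fraction = (100 - 99.999) / 100
Allowed downtime = 1440 * (100 - 99.999) / 100
Allowed downtime = 0.0144 minutes

0.0144 minutes


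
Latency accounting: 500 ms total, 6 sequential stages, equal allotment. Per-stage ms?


Formula: per_stage = total_budget / stages
per_stage = 500 / 6
per_stage = 83.33 ms

83.33 ms


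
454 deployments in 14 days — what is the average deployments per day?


Formula: deployments per day = releases / days
= 454 / 14
= 32.429 deploys/day
(equivalently, 227.0 deploys/week)

32.429 deploys/day


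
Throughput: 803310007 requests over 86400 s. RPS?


Formula: throughput = requests / seconds
throughput = 803310007 / 86400
throughput = 9297.57 requests/second

9297.57 requests/second


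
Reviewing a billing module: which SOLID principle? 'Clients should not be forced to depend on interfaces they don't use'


This describes the Interface Segregation Principle (ISP)

Interface Segregation Principle (ISP)


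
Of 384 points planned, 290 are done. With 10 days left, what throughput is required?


Formula: Required rate = Remaining points / Days left
Remaining = 384 - 290 = 94 points
Required rate = 94 / 10 = 9.4 points/day

9.4 points/day


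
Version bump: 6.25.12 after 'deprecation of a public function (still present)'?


Current: 6.25.12
Change category: 'deprecation of a public function (still present)' → minor bump
SemVer rule: minor bump → increment MINOR, reset PATCH to 0 (MAJOR unchanged)
New: 6.26.0

6.26.0


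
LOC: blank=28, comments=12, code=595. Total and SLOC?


Total LOC = blank + comment + code
Total LOC = 28 + 12 + 595 = 635
SLOC (source only) = code = 595

Total LOC: 635, SLOC: 595


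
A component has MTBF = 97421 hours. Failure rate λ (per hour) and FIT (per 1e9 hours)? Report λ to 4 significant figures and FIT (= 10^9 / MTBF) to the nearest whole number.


Formula: λ = 1 / MTBF; FIT = λ × 1e9 = 1e9 / MTBF
λ = 1 / 97421 ≈ 1.026e-05 failures/hour
FIT = 1e9 / 97421 ≈ 10265 failures per 1e9 hours (nearest whole number)

λ = 1.026e-05 /h, FIT = 10265


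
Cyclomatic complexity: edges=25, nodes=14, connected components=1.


Formula: V(G) = E - N + 2P
V(G) = 25 - 14 + 2*1
V(G) = 11 + 2
V(G) = 13

13


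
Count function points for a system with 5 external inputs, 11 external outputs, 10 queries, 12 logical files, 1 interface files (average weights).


UFP = EI*4 + EO*5 + EQ*4 + ILF*10 + EIF*7
UFP = 5*4 + 11*5 + 10*4 + 12*10 + 1*7
UFP = 20 + 55 + 40 + 120 + 7
UFP = 242

242


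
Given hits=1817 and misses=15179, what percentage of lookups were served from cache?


Formula: hit rate = hits / (hits + misses) * 100
hit rate = 1817 / (1817 + 15179) * 100
hit rate = 1817 / 16996 * 100
hit rate = 10.69%

10.69%


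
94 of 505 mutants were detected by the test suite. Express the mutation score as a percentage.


Mutation score = killed / total * 100
Mutation score = 94 / 505 * 100
Mutation score = 18.61%

18.61%


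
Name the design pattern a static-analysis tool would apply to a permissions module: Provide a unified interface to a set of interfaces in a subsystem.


This matches the Facade pattern

Facade


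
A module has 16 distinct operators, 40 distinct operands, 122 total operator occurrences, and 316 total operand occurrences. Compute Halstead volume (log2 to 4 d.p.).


Formula: V = N * log2(η), where N = N1 + N2 and η = η1 + η2
η = 16 + 40 = 56
N = 122 + 316 = 438
log2(56) ≈ 5.8074
V = 438 * 5.8074 = 2543.64

2543.64


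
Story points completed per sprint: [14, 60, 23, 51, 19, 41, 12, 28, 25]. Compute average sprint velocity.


Formula: Avg velocity = Total points / Number of sprints
Points: [14, 60, 23, 51, 19, 41, 12, 28, 25]
Sum = 14 + 60 + 23 + 51 + 19 + 41 + 12 + 28 + 25 = 273
Avg velocity = 273 / 9 = 30.33 points/sprint

30.33 points/sprint


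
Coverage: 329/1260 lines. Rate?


Coverage = covered / total * 100
Coverage = 329 / 1260 * 100
Coverage = 26.11%

26.11%


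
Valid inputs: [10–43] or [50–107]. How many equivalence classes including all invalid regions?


Valid ranges: [10,43] and [50,107]
Class 1: x < 10 — invalid
Class 2: 10 ≤ x ≤ 43 — valid
Class 3: 43 < x < 50 — invalid (gap between ranges)
Class 4: 50 ≤ x ≤ 107 — valid
Class 5: x > 107 — invalid
Total equivalence classes: 5

5 equivalence classes


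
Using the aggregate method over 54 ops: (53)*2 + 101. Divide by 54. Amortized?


Formula: Amortized cost = Total cost / Operations
Total cost = (53 * 2) + (1 * 101)
Total cost = 106 + 101 = 207
Amortized = 207 / 54 = 3.8333

3.8333


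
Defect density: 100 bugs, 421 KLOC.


Defect density = defects / KLOC
Defect density = 100 / 421
Defect density = 0.238 defects/KLOC

0.238 defects/KLOC


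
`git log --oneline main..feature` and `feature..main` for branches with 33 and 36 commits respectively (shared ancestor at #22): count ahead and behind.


Common ancestor: commit #22
feature commits after divergence: 33 - 22 = 11
main commits after divergence: 36 - 22 = 14
feature is 11 commits ahead of main
main is 14 commits ahead of feature

feature ahead: 11, main ahead: 14


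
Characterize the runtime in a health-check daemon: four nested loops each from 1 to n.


Reasoning: four levels of nesting
Complexity: O(n^4)

O(n^4)


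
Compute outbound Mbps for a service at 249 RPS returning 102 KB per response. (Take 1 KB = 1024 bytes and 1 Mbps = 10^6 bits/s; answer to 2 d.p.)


Formula: Mbps = payload_bytes * RPS * 8 / 1e6
Payload per request = 102 KB = 102 * 1024 = 104448 bytes
Total bytes/sec = 104448 * 249 = 26007552
Total bits/sec = 26007552 * 8 = 208060416
Mbps = 208060416 / 1e6 = 208.06

208.06 Mbps


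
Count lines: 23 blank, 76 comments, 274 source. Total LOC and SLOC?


Total LOC = blank + comment + code
Total LOC = 23 + 76 + 274 = 373
SLOC (source only) = code = 274

Total LOC: 373, SLOC: 274


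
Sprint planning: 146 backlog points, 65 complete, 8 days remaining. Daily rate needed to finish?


Formula: Required rate = Remaining points / Days left
Remaining = 146 - 65 = 81 points
Required rate = 81 / 8 = 10.13 points/day

10.13 points/day


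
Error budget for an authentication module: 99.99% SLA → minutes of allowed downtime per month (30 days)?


Formula: allowed downtime = period * (100 - SLA) / 100
Period (month (30 days)) = 43200 minutes
Unavailability fraction = (100 - 99.99) / 100
Allowed downtime = 43200 * (100 - 99.99) / 100
Allowed downtime = 4.32 minutes

4.32 minutes


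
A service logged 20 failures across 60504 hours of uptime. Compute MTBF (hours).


Formula: MTBF = Total operating time / Number of failures
MTBF = 60504 / 20
MTBF = 3025.2 hours

3025.2 hours


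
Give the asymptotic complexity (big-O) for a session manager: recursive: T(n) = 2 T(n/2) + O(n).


Reasoning: master theorem case 2 (merge-sort recurrence)
Complexity: O(n log n)

O(n log n)


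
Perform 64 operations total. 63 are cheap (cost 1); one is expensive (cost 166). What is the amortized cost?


Formula: Amortized cost = Total cost / Operations
Total cost = (63 * 1) + (1 * 166)
Total cost = 63 + 166 = 229
Amortized = 229 / 64 = 3.5781

3.5781


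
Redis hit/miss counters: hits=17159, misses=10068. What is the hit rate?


Formula: hit rate = hits / (hits + misses) * 100
hit rate = 17159 / (17159 + 10068) * 100
hit rate = 17159 / 27227 * 100
hit rate = 63.02%

63.02%


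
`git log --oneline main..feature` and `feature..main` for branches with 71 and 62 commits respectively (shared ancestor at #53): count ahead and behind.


Common ancestor: commit #53
feature commits after divergence: 71 - 53 = 18
main commits after divergence: 62 - 53 = 9
feature is 18 commits ahead of main
main is 9 commits ahead of feature

feature ahead: 18, main ahead: 9


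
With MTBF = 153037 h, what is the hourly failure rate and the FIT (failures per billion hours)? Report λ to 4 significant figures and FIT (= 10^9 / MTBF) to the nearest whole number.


Formula: λ = 1 / MTBF; FIT = λ × 1e9 = 1e9 / MTBF
λ = 1 / 153037 ≈ 6.534e-06 failures/hour
FIT = 1e9 / 153037 ≈ 6534 failures per 1e9 hours (nearest whole number)

λ = 6.534e-06 /h, FIT = 6534


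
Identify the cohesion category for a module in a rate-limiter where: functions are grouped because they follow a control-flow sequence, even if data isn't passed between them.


Reasoning: Grouped by order of execution within a routine, not by data flow
Type: Procedural cohesion

Procedural cohesion


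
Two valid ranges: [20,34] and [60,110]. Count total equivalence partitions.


Valid ranges: [20,34] and [60,110]
Class 1: x < 20 — invalid
Class 2: 20 ≤ x ≤ 34 — valid
Class 3: 34 < x < 60 — invalid (gap between ranges)
Class 4: 60 ≤ x ≤ 110 — valid
Class 5: x > 110 — invalid
Total equivalence classes: 5

5 equivalence classes


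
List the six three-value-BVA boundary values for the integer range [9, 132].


Range: [9, 132]
Boundaries: just below min, min, min+1, max-1, max, just above max
Values: [8, 9, 10, 131, 132, 133]

[8, 9, 10, 131, 132, 133]


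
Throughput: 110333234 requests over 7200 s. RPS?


Formula: throughput = requests / seconds
throughput = 110333234 / 7200
throughput = 15324.06 requests/second

15324.06 requests/second


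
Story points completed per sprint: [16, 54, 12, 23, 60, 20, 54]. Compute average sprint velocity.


Formula: Avg velocity = Total points / Number of sprints
Points: [16, 54, 12, 23, 60, 20, 54]
Sum = 16 + 54 + 12 + 23 + 60 + 20 + 54 = 239
Avg velocity = 239 / 7 = 34.14 points/sprint

34.14 points/sprint


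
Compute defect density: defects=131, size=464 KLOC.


Defect density = defects / KLOC
Defect density = 131 / 464
Defect density = 0.282 defects/KLOC

0.282 defects/KLOC


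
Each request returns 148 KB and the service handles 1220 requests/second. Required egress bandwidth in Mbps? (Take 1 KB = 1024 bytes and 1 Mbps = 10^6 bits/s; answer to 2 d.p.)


Formula: Mbps = payload_bytes * RPS * 8 / 1e6
Payload per request = 148 KB = 148 * 1024 = 151552 bytes
Total bytes/sec = 151552 * 1220 = 184893440
Total bits/sec = 184893440 * 8 = 1479147520
Mbps = 1479147520 / 1e6 = 1479.15

1479.15 Mbps


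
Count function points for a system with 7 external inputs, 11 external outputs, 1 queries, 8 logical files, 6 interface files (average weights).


UFP = EI*4 + EO*5 + EQ*4 + ILF*10 + EIF*7
UFP = 7*4 + 11*5 + 1*4 + 8*10 + 6*7
UFP = 28 + 55 + 4 + 80 + 42
UFP = 209

209


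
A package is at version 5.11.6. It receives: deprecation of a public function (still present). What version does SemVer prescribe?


Current: 5.11.6
Change category: 'deprecation of a public function (still present)' → minor bump
SemVer rule: minor bump → increment MINOR, reset PATCH to 0 (MAJOR unchanged)
New: 5.12.0

5.12.0


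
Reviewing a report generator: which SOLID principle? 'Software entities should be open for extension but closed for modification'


This describes the Open/Closed Principle (OCP)

Open/Closed Principle (OCP)


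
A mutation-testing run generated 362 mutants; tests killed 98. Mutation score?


Mutation score = killed / total * 100
Mutation score = 98 / 362 * 100
Mutation score = 27.07%

27.07%


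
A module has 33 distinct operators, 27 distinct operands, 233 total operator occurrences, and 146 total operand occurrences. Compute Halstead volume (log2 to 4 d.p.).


Formula: V = N * log2(η), where N = N1 + N2 and η = η1 + η2
η = 33 + 27 = 60
N = 233 + 146 = 379
log2(60) ≈ 5.9069
V = 379 * 5.9069 = 2238.72

2238.72


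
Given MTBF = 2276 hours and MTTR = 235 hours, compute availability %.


Availability = MTBF / (MTBF + MTTR)
Availability = 2276 / (2276 + 235)
Availability = 2276 / 2511
Availability = 90.6412%

90.6412%


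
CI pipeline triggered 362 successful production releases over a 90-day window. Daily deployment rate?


Formula: deployments per day = releases / days
= 362 / 90
= 4.022 deploys/day
(equivalently, 28.16 deploys/week)

4.022 deploys/day


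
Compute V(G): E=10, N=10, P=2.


Formula: V(G) = E - N + 2P
V(G) = 10 - 10 + 2*2
V(G) = 0 + 4
V(G) = 4

4


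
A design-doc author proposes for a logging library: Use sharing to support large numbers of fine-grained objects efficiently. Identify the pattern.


This matches the Flyweight pattern

Flyweight


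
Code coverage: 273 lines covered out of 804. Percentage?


Coverage = covered / total * 100
Coverage = 273 / 804 * 100
Coverage = 33.96%

33.96%


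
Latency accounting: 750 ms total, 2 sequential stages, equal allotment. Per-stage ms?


Formula: per_stage = total_budget / stages
per_stage = 750 / 2
per_stage = 375.0 ms

375.0 ms


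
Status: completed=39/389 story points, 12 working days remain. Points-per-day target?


Formula: Required rate = Remaining points / Days left
Remaining = 389 - 39 = 350 points
Required rate = 350 / 12 = 29.17 points/day

29.17 points/day


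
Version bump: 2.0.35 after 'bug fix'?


Current: 2.0.35
Change category: 'bug fix' → patch bump
SemVer rule: patch bump → increment PATCH (MAJOR and MINOR unchanged)
New: 2.0.36

2.0.36


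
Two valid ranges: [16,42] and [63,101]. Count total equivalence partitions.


Valid ranges: [16,42] and [63,101]
Class 1: x < 16 — invalid
Class 2: 16 ≤ x ≤ 42 — valid
Class 3: 42 < x < 63 — invalid (gap between ranges)
Class 4: 63 ≤ x ≤ 101 — valid
Class 5: x > 101 — invalid
Total equivalence classes: 5

5 equivalence classes


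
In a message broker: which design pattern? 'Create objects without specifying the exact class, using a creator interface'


This matches the Factory Method pattern

Factory Method


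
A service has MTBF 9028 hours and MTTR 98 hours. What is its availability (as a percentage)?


Availability = MTBF / (MTBF + MTTR)
Availability = 9028 / (9028 + 98)
Availability = 9028 / 9126
Availability = 98.9261%

98.9261%


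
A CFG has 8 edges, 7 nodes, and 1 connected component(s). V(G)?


Formula: V(G) = E - N + 2P
V(G) = 8 - 7 + 2*1
V(G) = 1 + 2
V(G) = 3

3


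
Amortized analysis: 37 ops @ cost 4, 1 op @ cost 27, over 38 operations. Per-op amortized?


Formula: Amortized cost = Total cost / Operations
Total cost = (37 * 4) + (1 * 27)
Total cost = 148 + 27 = 175
Amortized = 175 / 38 = 4.6053

4.6053


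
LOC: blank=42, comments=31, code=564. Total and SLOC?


Total LOC = blank + comment + code
Total LOC = 42 + 31 + 564 = 637
SLOC (source only) = code = 564

Total LOC: 637, SLOC: 564


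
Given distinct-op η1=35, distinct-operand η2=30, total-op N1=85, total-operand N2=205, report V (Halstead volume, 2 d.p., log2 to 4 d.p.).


Formula: V = N * log2(η), where N = N1 + N2 and η = η1 + η2
η = 35 + 30 = 65
N = 85 + 205 = 290
log2(65) ≈ 6.0224
V = 290 * 6.0224 = 1746.50

1746.50


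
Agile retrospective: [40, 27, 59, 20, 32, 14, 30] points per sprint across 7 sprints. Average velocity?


Formula: Avg velocity = Total points / Number of sprints
Points: [40, 27, 59, 20, 32, 14, 30]
Sum = 40 + 27 + 59 + 20 + 32 + 14 + 30 = 222
Avg velocity = 222 / 7 = 31.71 points/sprint

31.71 points/sprint


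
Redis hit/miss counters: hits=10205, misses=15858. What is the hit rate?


Formula: hit rate = hits / (hits + misses) * 100
hit rate = 10205 / (10205 + 15858) * 100
hit rate = 10205 / 26063 * 100
hit rate = 39.16%

39.16%


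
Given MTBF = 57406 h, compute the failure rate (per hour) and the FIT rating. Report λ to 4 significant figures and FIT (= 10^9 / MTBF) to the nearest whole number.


Formula: λ = 1 / MTBF; FIT = λ × 1e9 = 1e9 / MTBF
λ = 1 / 57406 ≈ 1.742e-05 failures/hour
FIT = 1e9 / 57406 ≈ 17420 failures per 1e9 hours (nearest whole number)

λ = 1.742e-05 /h, FIT = 17420


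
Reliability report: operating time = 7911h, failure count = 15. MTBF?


Formula: MTBF = Total operating time / Number of failures
MTBF = 7911 / 15
MTBF = 527.4 hours

527.4 hours


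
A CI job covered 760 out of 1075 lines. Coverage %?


Coverage = covered / total * 100
Coverage = 760 / 1075 * 100
Coverage = 70.7%

70.7%


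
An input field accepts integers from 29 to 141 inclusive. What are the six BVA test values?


Range: [29, 141]
Boundaries: just below min, min, min+1, max-1, max, just above max
Values: [28, 29, 30, 140, 141, 142]

[28, 29, 30, 140, 141, 142]


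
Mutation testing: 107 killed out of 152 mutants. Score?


Mutation score = killed / total * 100
Mutation score = 107 / 152 * 100
Mutation score = 70.39%

70.39%


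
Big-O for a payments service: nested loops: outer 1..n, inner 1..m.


Reasoning: product of independent bounds
Complexity: O(n*m)

O(n*m)


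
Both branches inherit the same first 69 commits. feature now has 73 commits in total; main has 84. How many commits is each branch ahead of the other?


Common ancestor: commit #69
feature commits after divergence: 73 - 69 = 4
main commits after divergence: 84 - 69 = 15
feature is 4 commits ahead of main
main is 15 commits ahead of feature

feature ahead: 4, main ahead: 15


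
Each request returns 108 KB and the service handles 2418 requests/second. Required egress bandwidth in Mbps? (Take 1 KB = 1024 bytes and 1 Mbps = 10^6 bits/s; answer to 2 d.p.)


Formula: Mbps = payload_bytes * RPS * 8 / 1e6
Payload per request = 108 KB = 108 * 1024 = 110592 bytes
Total bytes/sec = 110592 * 2418 = 267411456
Total bits/sec = 267411456 * 8 = 2139291648
Mbps = 2139291648 / 1e6 = 2139.29

2139.29 Mbps


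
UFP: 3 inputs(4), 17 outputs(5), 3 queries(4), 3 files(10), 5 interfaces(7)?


UFP = EI*4 + EO*5 + EQ*4 + ILF*10 + EIF*7
UFP = 3*4 + 17*5 + 3*4 + 3*10 + 5*7
UFP = 12 + 85 + 12 + 30 + 35
UFP = 174

174


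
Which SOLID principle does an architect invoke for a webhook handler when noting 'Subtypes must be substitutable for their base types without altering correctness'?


This describes the Liskov Substitution Principle (LSP)

Liskov Substitution Principle (LSP)


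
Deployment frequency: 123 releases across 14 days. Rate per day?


Formula: deployments per day = releases / days
= 123 / 14
= 8.786 deploys/day
(equivalently, 61.5 deploys/week)

8.786 deploys/day


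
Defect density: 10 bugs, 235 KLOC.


Defect density = defects / KLOC
Defect density = 10 / 235
Defect density = 0.043 defects/KLOC

0.043 defects/KLOC


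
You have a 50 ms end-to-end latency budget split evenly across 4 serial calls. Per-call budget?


Formula: per_stage = total_budget / stages
per_stage = 50 / 4
per_stage = 12.5 ms

12.5 ms


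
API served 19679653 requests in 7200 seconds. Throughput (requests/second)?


Formula: throughput = requests / seconds
throughput = 19679653 / 7200
throughput = 2733.29 requests/second

2733.29 requests/second


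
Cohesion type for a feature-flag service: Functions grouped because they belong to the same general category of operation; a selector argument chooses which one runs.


Reasoning: Grouped by category of activity, not by data or sequence
Type: Logical cohesion

Logical cohesion


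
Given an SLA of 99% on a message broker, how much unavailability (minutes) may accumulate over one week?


Formula: allowed downtime = period * (100 - SLA) / 100
Period (week) = 10080 minutes
Unavailability fraction = (100 - 99.0) / 100
Allowed downtime = 10080 * (100 - 99.0) / 100
Allowed downtime = 100.8 minutes

100.8 minutes


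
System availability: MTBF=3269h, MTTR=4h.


Availability = MTBF / (MTBF + MTTR)
Availability = 3269 / (3269 + 4)
Availability = 3269 / 3273
Availability = 99.8778%

99.8778%


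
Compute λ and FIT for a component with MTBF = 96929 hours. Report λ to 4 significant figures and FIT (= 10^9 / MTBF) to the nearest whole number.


Formula: λ = 1 / MTBF; FIT = λ × 1e9 = 1e9 / MTBF
λ = 1 / 96929 ≈ 1.032e-05 failures/hour
FIT = 1e9 / 96929 ≈ 10317 failures per 1e9 hours (nearest whole number)

λ = 1.032e-05 /h, FIT = 10317


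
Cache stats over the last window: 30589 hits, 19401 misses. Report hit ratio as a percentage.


Formula: hit rate = hits / (hits + misses) * 100
hit rate = 30589 / (30589 + 19401) * 100
hit rate = 30589 / 49990 * 100
hit rate = 61.19%

61.19%


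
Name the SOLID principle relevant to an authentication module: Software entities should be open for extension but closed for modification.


This describes the Open/Closed Principle (OCP)

Open/Closed Principle (OCP)


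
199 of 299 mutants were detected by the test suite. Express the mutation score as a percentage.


Mutation score = killed / total * 100
Mutation score = 199 / 299 * 100
Mutation score = 66.56%

66.56%


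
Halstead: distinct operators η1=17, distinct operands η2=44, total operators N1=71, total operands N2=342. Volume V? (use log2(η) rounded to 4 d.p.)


Formula: V = N * log2(η), where N = N1 + N2 and η = η1 + η2
η = 17 + 44 = 61
N = 71 + 342 = 413
log2(61) ≈ 5.9307
V = 413 * 5.9307 = 2449.38

2449.38


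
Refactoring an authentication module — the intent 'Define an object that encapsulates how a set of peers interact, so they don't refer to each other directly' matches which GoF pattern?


This matches the Mediator pattern

Mediator


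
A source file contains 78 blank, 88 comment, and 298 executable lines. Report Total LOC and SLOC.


Total LOC = blank + comment + code
Total LOC = 78 + 88 + 298 = 464
SLOC (source only) = code = 298

Total LOC: 464, SLOC: 298


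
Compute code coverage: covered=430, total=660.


Coverage = covered / total * 100
Coverage = 430 / 660 * 100
Coverage = 65.15%

65.15%


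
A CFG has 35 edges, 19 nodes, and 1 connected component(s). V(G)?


Formula: V(G) = E - N + 2P
V(G) = 35 - 19 + 2*1
V(G) = 16 + 2
V(G) = 18

18


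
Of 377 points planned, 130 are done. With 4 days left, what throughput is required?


Formula: Required rate = Remaining points / Days left
Remaining = 377 - 130 = 247 points
Required rate = 247 / 4 = 61.75 points/day

61.75 points/day


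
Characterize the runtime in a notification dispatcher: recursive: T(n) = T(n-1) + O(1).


Reasoning: linear recursion with constant work per frame
Complexity: O(n)

O(n)


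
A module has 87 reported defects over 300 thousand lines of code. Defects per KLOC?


Defect density = defects / KLOC
Defect density = 87 / 300
Defect density = 0.29 defects/KLOC

0.29 defects/KLOC


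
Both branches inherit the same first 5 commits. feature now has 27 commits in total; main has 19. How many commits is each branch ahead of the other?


Common ancestor: commit #5
feature commits after divergence: 27 - 5 = 22
main commits after divergence: 19 - 5 = 14
feature is 22 commits ahead of main
main is 14 commits ahead of feature

feature ahead: 22, main ahead: 14


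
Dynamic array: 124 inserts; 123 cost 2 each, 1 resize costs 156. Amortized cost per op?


Formula: Amortized cost = Total cost / Operations
Total cost = (123 * 2) + (1 * 156)
Total cost = 246 + 156 = 402
Amortized = 402 / 124 = 3.2419

3.2419


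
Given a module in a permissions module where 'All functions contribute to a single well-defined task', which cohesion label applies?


Reasoning: Best: single purpose
Type: Functional cohesion

Functional cohesion


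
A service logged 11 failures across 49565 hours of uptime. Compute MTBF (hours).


Formula: MTBF = Total operating time / Number of failures
MTBF = 49565 / 11
MTBF = 4505.91 hours

4505.91 hours


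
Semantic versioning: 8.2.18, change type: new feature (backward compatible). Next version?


Current: 8.2.18
Change category: 'new feature (backward compatible)' → minor bump
SemVer rule: minor bump → increment MINOR, reset PATCH to 0 (MAJOR unchanged)
New: 8.3.0

8.3.0
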